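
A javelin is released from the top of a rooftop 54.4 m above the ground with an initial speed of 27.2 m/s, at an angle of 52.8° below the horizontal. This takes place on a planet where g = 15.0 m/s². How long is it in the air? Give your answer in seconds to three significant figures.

1.61 s

Components: vₓ = 27.20 cos 52.8° = 16.45 m/s, v_y0 = −21.67 m/s (downward).
Vertical motion (up positive, ground at y = 0): 7.500 t² − (−21.67) t − 54.4 = 0, so t = (−21.67 + √(21.67² + 2·15.0·54.4)) / 15.0 = (−21.67 + 45.84) / 15.0 = 1.612 s.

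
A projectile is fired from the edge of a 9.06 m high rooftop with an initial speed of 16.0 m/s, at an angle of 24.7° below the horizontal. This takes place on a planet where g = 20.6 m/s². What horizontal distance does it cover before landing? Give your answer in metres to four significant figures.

vₓ = 16.00 cos 24.7° = 14.54 m/s; v_y0 = −6.686 m/s (downward).
With up positive and y = 0 at the ground: y(t) = 9.06 + (−6.686) t − 10.30 t². Setting y = 0 and taking the positive root: t = [−6.686 + √(6.686² + 2·20.6·9.06)] / 20.6 = (−6.686 + 20.44) / 20.6 = 0.6679 s.
Horizontal distance: R = vₓ t = 14.54 × 0.6679 = 9.709 m.

9.709 m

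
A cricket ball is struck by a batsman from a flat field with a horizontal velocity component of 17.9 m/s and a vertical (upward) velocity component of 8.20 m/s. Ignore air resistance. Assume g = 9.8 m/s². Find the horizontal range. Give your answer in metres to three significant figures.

30.0 m

Time aloft: T = 2 v_y0 / g = 2 × 8.200 / 9.80 = 1.673 s.
Horizontal distance R = vₓ T = 17.90 × 1.673 = 29.96 m.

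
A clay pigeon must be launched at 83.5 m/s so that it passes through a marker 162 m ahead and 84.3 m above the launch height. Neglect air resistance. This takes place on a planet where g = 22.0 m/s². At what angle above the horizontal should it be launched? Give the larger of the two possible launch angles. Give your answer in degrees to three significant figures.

Trajectory: y = x tanθ − g x² (1 + tan²θ)/(2v₀²). With x = 162, y = 84.3, v₀ = 83.5, g = 22.0:
41.40 tan²θ − 162 tanθ + (125.7) = 0.
tanθ = [162 ± √(162² − 4 × 41.40 × (125.7))] / (2 × 41.40) = (162 ± 73.65) / 82.81, giving tanθ = 1.067 or 2.846.
θ = 46.85° or 70.64°; the larger is 70.64°.

70.6°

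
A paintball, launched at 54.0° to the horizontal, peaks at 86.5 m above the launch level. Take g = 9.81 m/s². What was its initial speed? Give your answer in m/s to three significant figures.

50.9 m/s

At the peak v_y = 0, so v_y0 = √(2gH) = √(2 × 9.81 × 86.5) = 41.20 m/s.
v_y0 = v₀ sin θ ⇒ v₀ = 41.20 / sin 54.0° = 50.92 m/s.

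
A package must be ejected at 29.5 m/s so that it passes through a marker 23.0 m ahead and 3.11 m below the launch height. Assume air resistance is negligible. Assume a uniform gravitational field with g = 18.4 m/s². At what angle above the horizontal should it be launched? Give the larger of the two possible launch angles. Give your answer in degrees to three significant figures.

Trajectory: y = x tanθ − g x² (1 + tan²θ)/(2v₀²). With x = 23.0, y = −3.11, v₀ = 29.5, g = 18.4:
5.592 tan²θ − 23.0 tanθ + (2.482) = 0.
tanθ = [23.0 ± √(23.0² − 4 × 5.592 × (2.482))] / (2 × 5.592) = (23.0 ± 21.76) / 11.18, giving tanθ = 0.1109 or 4.002.
θ = 6.330° or 75.97°; the larger is 75.97°.

76.0°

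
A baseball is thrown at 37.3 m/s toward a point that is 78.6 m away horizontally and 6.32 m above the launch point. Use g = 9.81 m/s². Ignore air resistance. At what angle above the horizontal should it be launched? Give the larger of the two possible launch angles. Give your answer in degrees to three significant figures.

Trajectory: y = x tanθ − g x² (1 + tan²θ)/(2v₀²). With x = 78.6, y = 6.32, v₀ = 37.3, g = 9.81:
21.78 tan²θ − 78.6 tanθ + (28.10) = 0.
tanθ = [78.6 ± √(78.6² − 4 × 21.78 × (28.10))] / (2 × 21.78) = (78.6 ± 61.07) / 43.56, giving tanθ = 0.4024 or 3.206.
θ = 21.92° or 72.68°; the larger is 72.68°.

72.7°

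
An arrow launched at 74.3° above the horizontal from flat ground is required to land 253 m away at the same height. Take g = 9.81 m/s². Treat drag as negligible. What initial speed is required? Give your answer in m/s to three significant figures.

69.0 m/s

Level-ground range: R = v₀² sin(2θ)/g, so v₀ = √(gR / sin 2θ).
v₀ = √(9.81 × 253 / sin 148.6°) = √(2482 / 0.5210) = √4763.7 = 69.02 m/s.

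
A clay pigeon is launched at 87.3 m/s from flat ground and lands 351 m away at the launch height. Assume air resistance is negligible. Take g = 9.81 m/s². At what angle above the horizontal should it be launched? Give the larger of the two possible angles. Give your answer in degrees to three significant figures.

76.6°

R = v₀² sin 2θ / g gives sin 2θ = gR/v₀² = 9.81·351/87.3² = 0.4518.
2θ = 26.86° or 180° − 26.86° = 153.1°, so θ = 13.43° or 76.57°.
The larger angle is 76.57°.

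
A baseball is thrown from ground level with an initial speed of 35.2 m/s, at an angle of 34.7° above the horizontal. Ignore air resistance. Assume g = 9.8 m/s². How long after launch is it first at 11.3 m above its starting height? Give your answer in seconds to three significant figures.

Resolve: vₓ = 35.20 cos 34.7° = 28.94 m/s and v_y0 = 35.20 sin 34.7° = 20.04 m/s.
Require v_y0 t − ½ g t² = 11.3, i.e. 4.900 t² − 20.04 t + 11.3 = 0.
Quadratic formula: t = (20.04 ± √180.07) / 9.80 = (20.04 ± 13.42) / 9.80 → t = 0.6755 s or 3.414 s.
The first (ascending) time is 0.6755 s.

0.675 s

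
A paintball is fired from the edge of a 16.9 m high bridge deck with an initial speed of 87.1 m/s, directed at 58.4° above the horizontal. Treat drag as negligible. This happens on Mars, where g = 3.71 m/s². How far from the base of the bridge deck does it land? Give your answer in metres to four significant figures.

Resolve: vₓ = 87.10 cos 58.4° = 45.64 m/s and v_y0 = 87.10 sin 58.4° = 74.19 m/s.
With up positive and y = 0 at the ground: y(t) = 16.9 + (74.19) t − 1.855 t². Setting y = 0 and taking the positive root: t = [74.19 + √(74.19² + 2·3.71·16.9)] / 3.71 = (74.19 + 75.03) / 3.71 = 40.22 s.
Horizontal distance: R = vₓ t = 45.64 × 40.22 = 1836 m.

1836 m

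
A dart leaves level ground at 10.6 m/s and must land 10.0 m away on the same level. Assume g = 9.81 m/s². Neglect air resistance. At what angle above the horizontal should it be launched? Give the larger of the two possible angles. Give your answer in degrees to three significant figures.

From R = (v₀²/g) sin 2θ: sin 2θ = 9.81 × 10.0 / 112.36 = 0.8731.
2θ = 60.82° or 180° − 60.82° = 119.2°, so θ = 30.41° or 59.59°.
The larger angle is 59.59°.

59.6°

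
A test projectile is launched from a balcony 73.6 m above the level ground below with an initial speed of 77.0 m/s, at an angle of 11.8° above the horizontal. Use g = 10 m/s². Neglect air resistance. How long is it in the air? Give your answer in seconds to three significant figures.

Components: vₓ = 77.00 cos 11.8° = 75.37 m/s, v_y0 = 77.00 sin 11.8° = 15.75 m/s.
The projectile lands when y = 73.6 + (15.75) t − ½·10.0·t² = 0. Positive root: t = (15.75 + √(15.75² + 2·10.0·73.6)) / 10.0 = (15.75 + 41.47) / 10.0 = 5.722 s.

5.72 s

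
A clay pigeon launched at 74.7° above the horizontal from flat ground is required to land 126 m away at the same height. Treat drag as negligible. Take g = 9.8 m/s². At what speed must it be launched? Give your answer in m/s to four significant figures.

Level-ground range: R = v₀² sin(2θ)/g, so v₀ = √(gR / sin 2θ).
v₀ = √(9.80 × 126 / sin 149.4°) = √(1235 / 0.5090) = √2425.7 = 49.25 m/s.

49.25 m/s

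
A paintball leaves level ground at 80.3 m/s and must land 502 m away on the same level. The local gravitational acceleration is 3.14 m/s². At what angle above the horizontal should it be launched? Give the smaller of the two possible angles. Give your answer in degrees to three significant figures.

7.07°

Level-ground range R = v₀² sin(2θ)/g ⇒ sin(2θ) = gR/v₀² = 3.14 × 502 / 80.3² = 0.2445.
2θ = 14.15° or 180° − 14.15° = 165.9°, so θ = 7.075° or 82.93°.
The smaller angle is 7.075°.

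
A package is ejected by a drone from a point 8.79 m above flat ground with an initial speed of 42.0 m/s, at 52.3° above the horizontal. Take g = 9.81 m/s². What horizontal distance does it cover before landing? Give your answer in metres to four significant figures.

180.6 m

Components: vₓ = 42.00 cos 52.3° = 25.68 m/s, v_y0 = 42.00 sin 52.3° = 33.23 m/s.
Vertical motion (up positive, ground at y = 0): 4.905 t² − (33.23) t − 8.79 = 0, so t = (33.23 + √(33.23² + 2·9.81·8.79)) / 9.81 = (33.23 + 35.73) / 9.81 = 7.030 s.
Horizontal distance: R = vₓ t = 25.68 × 7.030 = 180.6 m.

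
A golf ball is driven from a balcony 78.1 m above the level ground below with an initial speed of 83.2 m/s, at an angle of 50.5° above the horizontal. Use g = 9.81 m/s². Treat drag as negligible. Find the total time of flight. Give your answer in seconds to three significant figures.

Horizontal component vₓ = 83.20 cos 50.5° = 52.92 m/s; vertical v_y0 = 83.20 sin 50.5° = 64.20 m/s.
With up positive and y = 0 at the ground: y(t) = 78.1 + (64.20) t − 4.905 t². Setting y = 0 and taking the positive root: t = [64.20 + √(64.20² + 2·9.81·78.1)] / 9.81 = (64.20 + 75.19) / 9.81 = 14.21 s.

14.2 s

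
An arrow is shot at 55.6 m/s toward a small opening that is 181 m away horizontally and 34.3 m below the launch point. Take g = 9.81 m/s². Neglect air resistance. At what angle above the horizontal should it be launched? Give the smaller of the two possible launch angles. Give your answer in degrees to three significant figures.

5.74°

Trajectory: y = x tanθ − g x² (1 + tan²θ)/(2v₀²). With x = 181, y = −34.3, v₀ = 55.6, g = 9.81:
51.98 tan²θ − 181 tanθ + (17.68) = 0.
tanθ = [181 ± √(181² − 4 × 51.98 × (17.68))] / (2 × 51.98) = (181 ± 170.5) / 104.0, giving tanθ = 0.1006 or 3.381.
θ = 5.744° or 73.53°; the smaller is 5.744°.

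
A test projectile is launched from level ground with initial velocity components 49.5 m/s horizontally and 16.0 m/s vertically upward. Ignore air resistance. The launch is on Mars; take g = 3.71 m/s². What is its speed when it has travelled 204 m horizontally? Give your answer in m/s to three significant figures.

x = vₓ t ⇒ t = 204/49.50 = 4.121 s.
Vertical velocity there: v_y = v_y0 − g t = 16.00 − 3.71 × 4.121 = 0.7103 m/s.
Speed: √(vₓ² + v_y²) = √(49.50² + 0.7103²) = 49.51 m/s.

49.5 m/s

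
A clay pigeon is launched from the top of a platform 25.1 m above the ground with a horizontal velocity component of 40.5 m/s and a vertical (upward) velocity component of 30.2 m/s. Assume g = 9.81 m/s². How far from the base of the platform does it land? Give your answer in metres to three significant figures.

Vertical motion (up positive, ground at y = 0): 4.905 t² − (30.20) t − 25.1 = 0, so t = (30.20 + √(30.20² + 2·9.81·25.1)) / 9.81 = (30.20 + 37.48) / 9.81 = 6.899 s.
Horizontal distance: R = vₓ t = 40.50 × 6.899 = 279.4 m.

279 m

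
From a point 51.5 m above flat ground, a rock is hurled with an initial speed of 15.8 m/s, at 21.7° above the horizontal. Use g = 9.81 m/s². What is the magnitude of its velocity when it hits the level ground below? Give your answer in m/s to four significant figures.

Horizontal component vₓ = 15.80 cos 21.7° = 14.68 m/s; vertical v_y0 = 15.80 sin 21.7° = 5.842 m/s.
Vertical motion (up positive, ground at y = 0): 4.905 t² − (5.842) t − 51.5 = 0, so t = (5.842 + √(5.842² + 2·9.81·51.5)) / 9.81 = (5.842 + 32.32) / 9.81 = 3.890 s.
Vertical velocity at impact: v_y = v_y0 − g t = 5.842 − 9.81 × 3.890 = −32.32 m/s.
Speed: |v| = √(vₓ² + v_y²) = √(14.68² + 32.32²) = 35.50 m/s.

35.50 m/s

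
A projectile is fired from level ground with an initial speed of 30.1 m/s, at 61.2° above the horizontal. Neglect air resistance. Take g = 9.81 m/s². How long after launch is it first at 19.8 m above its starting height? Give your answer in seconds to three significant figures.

Components: vₓ = 30.10 cos 61.2° = 14.50 m/s, v_y0 = 30.10 sin 61.2° = 26.38 m/s.
Height y(t) = 26.38 t − 4.905 t² = 19.8 gives 4.905 t² − 26.38 t + 19.8 = 0.
t = [26.38 ± √(26.38² − 2·9.81·19.8)] / 9.81 = (26.38 ± 17.53) / 9.81, so t = 0.9019 s or t = 4.476 s.
The first (ascending) time is 0.9019 s.

0.902 s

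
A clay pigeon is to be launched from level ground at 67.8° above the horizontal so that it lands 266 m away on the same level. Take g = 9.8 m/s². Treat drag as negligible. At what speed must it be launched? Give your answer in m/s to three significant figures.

Level-ground range: R = v₀² sin(2θ)/g, so v₀ = √(gR / sin 2θ).
v₀ = √(9.80 × 266 / sin 135.6°) = √(2607 / 0.6997) = √3725.8 = 61.04 m/s.

61.0 m/s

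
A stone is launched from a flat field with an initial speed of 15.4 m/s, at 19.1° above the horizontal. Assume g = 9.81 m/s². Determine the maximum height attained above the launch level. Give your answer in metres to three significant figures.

1.29 m

Resolve: vₓ = 15.40 cos 19.1° = 14.55 m/s and v_y0 = 15.40 sin 19.1° = 5.039 m/s.
Peak height H = v_y0² / (2g) = 25.393 / 19.62 = 1.294 m.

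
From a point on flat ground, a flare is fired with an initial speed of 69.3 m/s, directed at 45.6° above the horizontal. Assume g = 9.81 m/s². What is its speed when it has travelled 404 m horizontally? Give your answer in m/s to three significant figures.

Horizontal component vₓ = 69.30 cos 45.6° = 48.49 m/s; vertical v_y0 = 69.30 sin 45.6° = 49.51 m/s.
At x = 404 m, t = x/vₓ = 404/48.49 = 8.332 s.
Vertical velocity there: v_y = v_y0 − g t = 49.51 − 9.81 × 8.332 = −32.23 m/s.
Speed: √(vₓ² + v_y²) = √(48.49² + 32.23²) = 58.22 m/s.

58.2 m/s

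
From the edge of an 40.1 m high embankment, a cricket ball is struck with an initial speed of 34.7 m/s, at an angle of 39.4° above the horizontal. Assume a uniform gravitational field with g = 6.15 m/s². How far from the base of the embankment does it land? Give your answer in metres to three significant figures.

vₓ = 34.70 cos 39.4° = 26.81 m/s; v_y0 = 34.70 sin 39.4° = 22.03 m/s.
Vertical motion (up positive, ground at y = 0): 3.075 t² − (22.03) t − 40.1 = 0, so t = (22.03 + √(22.03² + 2·6.15·40.1)) / 6.15 = (22.03 + 31.28) / 6.15 = 8.667 s.
Horizontal distance: R = vₓ t = 26.81 × 8.667 = 232.4 m.

232 m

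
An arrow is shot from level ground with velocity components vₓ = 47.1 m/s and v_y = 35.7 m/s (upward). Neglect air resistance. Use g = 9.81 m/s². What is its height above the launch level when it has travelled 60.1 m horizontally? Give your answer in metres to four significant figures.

37.57 m

x = vₓ t ⇒ t = 60.1/47.10 = 1.276 s.
Height: y = v_y0 t − ½ g t² = 35.70 × 1.276 − 4.905 × 1.276² = 45.55 − 7.986 = 37.57 m.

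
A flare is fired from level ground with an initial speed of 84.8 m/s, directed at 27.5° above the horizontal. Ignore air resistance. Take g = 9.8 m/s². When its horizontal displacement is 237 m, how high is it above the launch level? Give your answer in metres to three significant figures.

Components: vₓ = 84.80 cos 27.5° = 75.22 m/s, v_y0 = 84.80 sin 27.5° = 39.16 m/s.
x = vₓ t ⇒ t = 237/75.22 = 3.151 s.
Height: y = v_y0 t − ½ g t² = 39.16 × 3.151 − 4.900 × 3.151² = 123.4 − 48.65 = 74.73 m.

74.7 m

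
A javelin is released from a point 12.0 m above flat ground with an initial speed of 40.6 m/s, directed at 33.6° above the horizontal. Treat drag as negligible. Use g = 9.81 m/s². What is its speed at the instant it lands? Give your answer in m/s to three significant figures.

43.4 m/s

Components: vₓ = 40.60 cos 33.6° = 33.82 m/s, v_y0 = 40.60 sin 33.6° = 22.47 m/s.
Vertical motion (up positive, ground at y = 0): 4.905 t² − (22.47) t − 12.0 = 0, so t = (22.47 + √(22.47² + 2·9.81·12.0)) / 9.81 = (22.47 + 27.21) / 9.81 = 5.064 s.
Vertical velocity at impact: v_y = v_y0 − g t = 22.47 − 9.81 × 5.064 = −27.21 m/s.
Speed: |v| = √(vₓ² + v_y²) = √(33.82² + 27.21²) = 43.40 m/s.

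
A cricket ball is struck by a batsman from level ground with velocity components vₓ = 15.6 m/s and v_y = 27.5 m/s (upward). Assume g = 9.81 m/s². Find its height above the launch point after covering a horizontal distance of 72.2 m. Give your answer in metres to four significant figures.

22.21 m

At x = 72.2 m, t = x/vₓ = 72.2/15.60 = 4.628 s.
Height: y = v_y0 t − ½ g t² = 27.50 × 4.628 − 4.905 × 4.628² = 127.3 − 105.1 = 22.21 m.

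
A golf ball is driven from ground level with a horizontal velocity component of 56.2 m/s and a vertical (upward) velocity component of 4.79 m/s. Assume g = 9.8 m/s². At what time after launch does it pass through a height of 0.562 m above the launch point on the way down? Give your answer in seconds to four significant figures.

Height y(t) = 4.790 t − 4.900 t² = 0.562 gives 4.900 t² − 4.790 t + 0.562 = 0.
t = [4.790 ± √(4.790² − 2·9.80·0.562)] / 9.80 = (4.790 ± 3.454) / 9.80, so t = 0.1363 s or t = 0.8412 s.
The descending-branch root is 0.8412 s.

0.8412 s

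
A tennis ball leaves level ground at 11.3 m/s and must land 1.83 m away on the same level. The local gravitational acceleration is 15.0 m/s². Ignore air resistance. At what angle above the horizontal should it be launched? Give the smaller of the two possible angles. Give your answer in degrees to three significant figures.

From R = (v₀²/g) sin 2θ: sin 2θ = 15.0 × 1.83 / 127.69 = 0.2150.
2θ = 12.41° or 180° − 12.41° = 167.6°, so θ = 6.207° or 83.79°.
The smaller angle is 6.207°.

6.21°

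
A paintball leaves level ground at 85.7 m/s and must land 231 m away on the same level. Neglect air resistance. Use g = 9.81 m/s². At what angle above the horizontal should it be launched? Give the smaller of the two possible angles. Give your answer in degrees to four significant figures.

8.986°

Level-ground range R = v₀² sin(2θ)/g ⇒ sin(2θ) = gR/v₀² = 9.81 × 231 / 85.7² = 0.3085.
2θ = 17.97° or 180° − 17.97° = 162.0°, so θ = 8.986° or 81.01°.
The smaller angle is 8.986°.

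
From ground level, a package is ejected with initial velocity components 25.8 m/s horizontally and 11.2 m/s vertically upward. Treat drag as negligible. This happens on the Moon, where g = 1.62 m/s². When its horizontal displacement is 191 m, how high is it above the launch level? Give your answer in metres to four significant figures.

38.52 m

Time to reach x = 191 m: t = x/vₓ = 191/25.80 = 7.403 s.
Height: y = v_y0 t − ½ g t² = 11.20 × 7.403 − 0.8100 × 7.403² = 82.91 − 44.39 = 38.52 m.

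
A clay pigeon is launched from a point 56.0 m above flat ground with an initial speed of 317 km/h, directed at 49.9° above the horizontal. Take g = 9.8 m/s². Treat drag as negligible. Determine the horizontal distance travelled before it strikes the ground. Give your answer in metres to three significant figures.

Convert: 317 km/h = 317/3.6 = 88.06 m/s.
Components: vₓ = 88.06 cos 49.9° = 56.72 m/s, v_y0 = 88.06 sin 49.9° = 67.36 m/s.
The projectile lands when y = 56.0 + (67.36) t − ½·9.80·t² = 0. Positive root: t = (67.36 + √(67.36² + 2·9.80·56.0)) / 9.80 = (67.36 + 75.06) / 9.80 = 14.53 s.
Horizontal distance: R = vₓ t = 56.72 × 14.53 = 824.3 m.

824 m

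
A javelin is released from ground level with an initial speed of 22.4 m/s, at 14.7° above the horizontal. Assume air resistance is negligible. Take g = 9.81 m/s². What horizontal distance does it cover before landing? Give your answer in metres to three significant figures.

25.1 m

Resolve: vₓ = 22.40 cos 14.7° = 21.67 m/s and v_y0 = 22.40 sin 14.7° = 5.684 m/s.
Time aloft: T = 2 v_y0 / g = 2 × 5.684 / 9.81 = 1.159 s.
Horizontal distance R = vₓ T = 21.67 × 1.159 = 25.11 m.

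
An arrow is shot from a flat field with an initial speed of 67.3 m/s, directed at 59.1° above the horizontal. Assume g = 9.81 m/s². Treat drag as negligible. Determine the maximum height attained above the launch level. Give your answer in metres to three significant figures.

Components: vₓ = 67.30 cos 59.1° = 34.56 m/s, v_y0 = 67.30 sin 59.1° = 57.75 m/s.
At the apex v_y = 0, so H = v_y0²/(2g) = 57.75²/19.62 = 170.0 m.

170 m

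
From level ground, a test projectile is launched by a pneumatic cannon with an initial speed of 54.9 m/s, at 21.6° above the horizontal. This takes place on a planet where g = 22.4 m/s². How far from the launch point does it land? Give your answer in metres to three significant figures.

92.1 m

vₓ = 54.90 cos 21.6° = 51.04 m/s; v_y0 = 54.90 sin 21.6° = 20.21 m/s.
Flight time T = 2 v_y0 / g = 1.804 s.
Horizontal distance R = vₓ T = 51.04 × 1.804 = 92.11 m.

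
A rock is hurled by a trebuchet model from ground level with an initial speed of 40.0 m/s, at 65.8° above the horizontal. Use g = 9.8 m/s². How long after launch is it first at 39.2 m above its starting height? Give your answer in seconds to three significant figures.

Components: vₓ = 40.00 cos 65.8° = 16.40 m/s, v_y0 = 40.00 sin 65.8° = 36.48 m/s.
Set y = v_y0 t − ½ g t² = 39.2: 4.900 t² − 36.48 t + 39.2 = 0.
t = [36.48 ± √(36.48² − 2·9.80·39.2)] / 9.80 = (36.48 ± 23.72) / 9.80, so t = 1.302 s or t = 6.144 s.
The first (ascending) time is 1.302 s.

1.30 s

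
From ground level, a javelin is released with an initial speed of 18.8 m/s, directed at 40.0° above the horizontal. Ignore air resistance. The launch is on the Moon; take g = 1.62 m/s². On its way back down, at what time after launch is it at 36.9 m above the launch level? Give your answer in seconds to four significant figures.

vₓ = 18.80 cos 40.0° = 14.40 m/s; v_y0 = 18.80 sin 40.0° = 12.08 m/s.
Set y = v_y0 t − ½ g t² = 36.9: 0.8100 t² − 12.08 t + 36.9 = 0.
t = [12.08 ± √(12.08² − 2·1.62·36.9)] / 1.62 = (12.08 ± 5.146) / 1.62, so t = 4.283 s or t = 10.64 s.
The descending-branch root is 10.64 s.

10.64 s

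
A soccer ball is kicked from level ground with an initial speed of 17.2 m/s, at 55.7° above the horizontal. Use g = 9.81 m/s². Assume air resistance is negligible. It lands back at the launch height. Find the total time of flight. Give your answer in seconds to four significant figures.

Horizontal component vₓ = 17.20 cos 55.7° = 9.693 m/s; vertical v_y0 = 17.20 sin 55.7° = 14.21 m/s.
It returns to y = 0 when t = 2 v_y0 / g = 2(14.21)/9.81 = 2.897 s.

2.897 s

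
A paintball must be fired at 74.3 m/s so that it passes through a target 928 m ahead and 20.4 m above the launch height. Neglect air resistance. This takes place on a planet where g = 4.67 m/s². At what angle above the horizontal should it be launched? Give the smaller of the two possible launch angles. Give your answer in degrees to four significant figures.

Trajectory: y = x tanθ − g x² (1 + tan²θ)/(2v₀²). With x = 928, y = 20.4, v₀ = 74.3, g = 4.67:
364.3 tan²θ − 928 tanθ + (384.7) = 0.
tanθ = [928 ± √(928² − 4 × 364.3 × (384.7))] / (2 × 364.3) = (928 ± 548.4) / 728.5, giving tanθ = 0.5211 or 2.027.
θ = 27.52° or 63.74°; the smaller is 27.52°.

27.52°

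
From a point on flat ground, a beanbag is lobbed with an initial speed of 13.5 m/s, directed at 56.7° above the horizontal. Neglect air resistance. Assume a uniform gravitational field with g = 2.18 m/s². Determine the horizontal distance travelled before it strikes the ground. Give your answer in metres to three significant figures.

Resolve: vₓ = 13.50 cos 56.7° = 7.412 m/s and v_y0 = 13.50 sin 56.7° = 11.28 m/s.
Time aloft: T = 2 v_y0 / g = 2 × 11.28 / 2.18 = 10.35 s.
Range: R = vₓ T = 7.412 × 10.35 = 76.73 m.

76.7 m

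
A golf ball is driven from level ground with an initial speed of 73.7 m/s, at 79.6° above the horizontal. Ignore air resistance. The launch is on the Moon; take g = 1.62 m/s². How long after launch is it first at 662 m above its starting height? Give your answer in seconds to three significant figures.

Components: vₓ = 73.70 cos 79.6° = 13.30 m/s, v_y0 = 73.70 sin 79.6° = 72.49 m/s.
Set y = v_y0 t − ½ g t² = 662: 0.8100 t² − 72.49 t + 662 = 0.
t = [72.49 ± √(72.49² − 2·1.62·662)] / 1.62 = (72.49 ± 55.77) / 1.62, so t = 10.32 s or t = 79.17 s.
The first (ascending) time is 10.32 s.

10.3 s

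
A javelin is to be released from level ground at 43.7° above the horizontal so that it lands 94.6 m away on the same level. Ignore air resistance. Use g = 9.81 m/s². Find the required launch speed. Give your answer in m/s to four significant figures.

From R = (v₀² / g) sin 2θ: v₀ = √(gR / sin 2θ).
v₀ = √(9.81 × 94.6 / sin 87.40°) = √(928.0 / 0.9990) = √928.98 = 30.48 m/s.

30.48 m/s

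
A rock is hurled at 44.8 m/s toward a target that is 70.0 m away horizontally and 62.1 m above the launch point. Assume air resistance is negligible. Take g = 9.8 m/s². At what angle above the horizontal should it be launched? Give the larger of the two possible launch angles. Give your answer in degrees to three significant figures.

Trajectory: y = x tanθ − g x² (1 + tan²θ)/(2v₀²). With x = 70.0, y = 62.1, v₀ = 44.8, g = 9.80:
11.96 tan²θ − 70.0 tanθ + (74.06) = 0.
tanθ = [70.0 ± √(70.0² − 4 × 11.96 × (74.06))] / (2 × 11.96) = (70.0 ± 36.82) / 23.93, giving tanθ = 1.387 or 4.465.
θ = 54.20° or 77.38°; the larger is 77.38°.

77.4°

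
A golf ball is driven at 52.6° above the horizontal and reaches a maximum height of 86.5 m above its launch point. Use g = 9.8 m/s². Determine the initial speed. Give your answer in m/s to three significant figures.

51.8 m/s

At the peak v_y = 0, so v_y0 = √(2gH) = √(2 × 9.80 × 86.5) = 41.18 m/s.
v_y0 = v₀ sin θ ⇒ v₀ = 41.18 / sin 52.6° = 51.83 m/s.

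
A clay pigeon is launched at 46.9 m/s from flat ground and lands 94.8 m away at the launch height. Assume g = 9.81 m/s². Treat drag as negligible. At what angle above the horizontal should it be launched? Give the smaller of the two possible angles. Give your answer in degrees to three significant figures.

12.5°

From R = (v₀²/g) sin 2θ: sin 2θ = 9.81 × 94.8 / 2199.6 = 0.4228.
2θ = 25.01° or 180° − 25.01° = 155.0°, so θ = 12.51° or 77.49°.
The smaller angle is 12.51°.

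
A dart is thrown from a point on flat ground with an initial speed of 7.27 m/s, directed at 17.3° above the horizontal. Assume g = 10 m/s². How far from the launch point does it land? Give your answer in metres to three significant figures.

3.00 m

vₓ = 7.270 cos 17.3° = 6.941 m/s; v_y0 = 7.270 sin 17.3° = 2.162 m/s.
Flight time T = 2 v_y0 / g = 0.4324 s.
Range: R = vₓ T = 6.941 × 0.4324 = 3.001 m.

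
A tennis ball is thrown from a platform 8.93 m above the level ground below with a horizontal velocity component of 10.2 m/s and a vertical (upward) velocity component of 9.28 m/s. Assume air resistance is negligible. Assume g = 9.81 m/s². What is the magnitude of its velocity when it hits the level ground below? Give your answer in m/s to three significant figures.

19.1 m/s

With up positive and y = 0 at the ground: y(t) = 8.93 + (9.280) t − 4.905 t². Setting y = 0 and taking the positive root: t = [9.280 + √(9.280² + 2·9.81·8.93)] / 9.81 = (9.280 + 16.17) / 9.81 = 2.594 s.
Vertical velocity at impact: v_y = v_y0 − g t = 9.280 − 9.81 × 2.594 = −16.17 m/s.
Speed: |v| = √(vₓ² + v_y²) = √(10.20² + 16.17²) = 19.11 m/s.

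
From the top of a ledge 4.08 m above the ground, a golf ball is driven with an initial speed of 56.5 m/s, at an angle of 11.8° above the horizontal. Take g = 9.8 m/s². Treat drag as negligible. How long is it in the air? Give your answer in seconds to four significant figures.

Components: vₓ = 56.50 cos 11.8° = 55.31 m/s, v_y0 = 56.50 sin 11.8° = 11.55 m/s.
The projectile lands when y = 4.08 + (11.55) t − ½·9.80·t² = 0. Positive root: t = (11.55 + √(11.55² + 2·9.80·4.08)) / 9.80 = (11.55 + 14.61) / 9.80 = 2.670 s.

2.670 s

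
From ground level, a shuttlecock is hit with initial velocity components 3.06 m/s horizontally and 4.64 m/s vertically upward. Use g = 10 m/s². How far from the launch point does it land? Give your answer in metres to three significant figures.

Flight time T = 2 v_y0 / g = 0.9280 s.
Horizontal distance R = vₓ T = 3.060 × 0.9280 = 2.840 m.

2.84 m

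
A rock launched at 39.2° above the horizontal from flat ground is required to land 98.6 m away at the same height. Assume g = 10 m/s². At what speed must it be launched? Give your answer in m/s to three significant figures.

31.7 m/s

From R = (v₀² / g) sin 2θ: v₀ = √(gR / sin 2θ).
v₀ = √(10.0 × 98.6 / sin 78.40°) = √(986.0 / 0.9796) = √1006.6 = 31.73 m/s.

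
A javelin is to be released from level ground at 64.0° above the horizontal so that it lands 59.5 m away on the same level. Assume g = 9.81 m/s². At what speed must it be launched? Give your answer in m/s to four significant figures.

Level-ground range: R = v₀² sin(2θ)/g, so v₀ = √(gR / sin 2θ).
v₀ = √(9.81 × 59.5 / sin 128.0°) = √(583.7 / 0.7880) = √740.72 = 27.22 m/s.

27.22 m/s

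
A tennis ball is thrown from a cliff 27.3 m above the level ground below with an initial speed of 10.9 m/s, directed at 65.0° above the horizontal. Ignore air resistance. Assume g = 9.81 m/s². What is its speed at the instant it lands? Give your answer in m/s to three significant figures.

25.6 m/s

Components: vₓ = 10.90 cos 65.0° = 4.607 m/s, v_y0 = 10.90 sin 65.0° = 9.879 m/s.
With up positive and y = 0 at the ground: y(t) = 27.3 + (9.879) t − 4.905 t². Setting y = 0 and taking the positive root: t = [9.879 + √(9.879² + 2·9.81·27.3)] / 9.81 = (9.879 + 25.16) / 9.81 = 3.572 s.
Vertical velocity at impact: v_y = v_y0 − g t = 9.879 − 9.81 × 3.572 = −25.16 m/s.
Speed: |v| = √(vₓ² + v_y²) = √(4.607² + 25.16²) = 25.58 m/s.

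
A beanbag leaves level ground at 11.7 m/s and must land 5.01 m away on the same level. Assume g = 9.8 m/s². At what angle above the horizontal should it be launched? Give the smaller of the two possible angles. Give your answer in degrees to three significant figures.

10.5°

From R = (v₀²/g) sin 2θ: sin 2θ = 9.80 × 5.01 / 136.89 = 0.3587.
2θ = 21.02° or 180° − 21.02° = 159.0°, so θ = 10.51° or 79.49°.
The smaller angle is 10.51°.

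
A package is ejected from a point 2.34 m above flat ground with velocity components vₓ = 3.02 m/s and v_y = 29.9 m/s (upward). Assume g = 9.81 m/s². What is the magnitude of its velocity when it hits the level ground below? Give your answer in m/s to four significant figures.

30.81 m/s

Vertical motion (up positive, ground at y = 0): 4.905 t² − (29.90) t − 2.34 = 0, so t = (29.90 + √(29.90² + 2·9.81·2.34)) / 9.81 = (29.90 + 30.66) / 9.81 = 6.173 s.
Vertical velocity at impact: v_y = v_y0 − g t = 29.90 − 9.81 × 6.173 = −30.66 m/s.
Speed: |v| = √(vₓ² + v_y²) = √(3.020² + 30.66²) = 30.81 m/s.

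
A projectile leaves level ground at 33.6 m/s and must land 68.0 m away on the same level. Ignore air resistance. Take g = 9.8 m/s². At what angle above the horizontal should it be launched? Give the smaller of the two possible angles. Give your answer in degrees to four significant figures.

From R = (v₀²/g) sin 2θ: sin 2θ = 9.80 × 68.0 / 1129.0 = 0.5903.
2θ = 36.18° or 180° − 36.18° = 143.8°, so θ = 18.09° or 71.91°.
The smaller angle is 18.09°.

18.09°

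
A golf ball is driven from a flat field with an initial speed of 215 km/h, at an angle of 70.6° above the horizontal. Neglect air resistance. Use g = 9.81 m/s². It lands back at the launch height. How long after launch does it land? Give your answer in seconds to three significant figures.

11.5 s

Convert: 215 km/h = 215/3.6 = 59.72 m/s.
vₓ = 59.72 cos 70.6° = 19.84 m/s; v_y0 = 59.72 sin 70.6° = 56.33 m/s.
Landing at launch height ⇒ T = 2 v_y0 / g = 2 × 56.33 / 9.81 = 11.48 s.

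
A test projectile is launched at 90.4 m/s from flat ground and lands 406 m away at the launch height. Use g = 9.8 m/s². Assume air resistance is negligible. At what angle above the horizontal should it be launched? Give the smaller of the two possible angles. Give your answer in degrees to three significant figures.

Level-ground range R = v₀² sin(2θ)/g ⇒ sin(2θ) = gR/v₀² = 9.80 × 406 / 90.4² = 0.4869.
2θ = 29.14° or 180° − 29.14° = 150.9°, so θ = 14.57° or 75.43°.
The smaller angle is 14.57°.

14.6°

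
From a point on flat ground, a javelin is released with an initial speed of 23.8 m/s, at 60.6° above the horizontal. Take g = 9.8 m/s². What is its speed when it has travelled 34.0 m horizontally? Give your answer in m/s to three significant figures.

Resolve: vₓ = 23.80 cos 60.6° = 11.68 m/s and v_y0 = 23.80 sin 60.6° = 20.73 m/s.
x = vₓ t ⇒ t = 34.0/11.68 = 2.910 s.
Vertical velocity there: v_y = v_y0 − g t = 20.73 − 9.80 × 2.910 = −7.784 m/s.
Speed: √(vₓ² + v_y²) = √(11.68² + 7.784²) = 14.04 m/s.

14.0 m/s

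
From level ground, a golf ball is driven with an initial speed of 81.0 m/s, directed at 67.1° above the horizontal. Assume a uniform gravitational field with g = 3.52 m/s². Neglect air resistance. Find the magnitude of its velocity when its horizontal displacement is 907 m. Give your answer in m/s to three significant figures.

41.3 m/s

Horizontal component vₓ = 81.00 cos 67.1° = 31.52 m/s; vertical v_y0 = 81.00 sin 67.1° = 74.62 m/s.
x = vₓ t ⇒ t = 907/31.52 = 28.78 s.
Vertical velocity there: v_y = v_y0 − g t = 74.62 − 3.52 × 28.78 = −26.68 m/s.
Speed: √(vₓ² + v_y²) = √(31.52² + 26.68²) = 41.29 m/s.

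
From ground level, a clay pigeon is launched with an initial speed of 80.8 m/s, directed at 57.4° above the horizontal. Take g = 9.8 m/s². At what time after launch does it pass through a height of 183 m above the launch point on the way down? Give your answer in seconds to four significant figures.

Resolve: vₓ = 80.80 cos 57.4° = 43.53 m/s and v_y0 = 80.80 sin 57.4° = 68.07 m/s.
Height y(t) = 68.07 t − 4.900 t² = 183 gives 4.900 t² − 68.07 t + 183 = 0.
t = [68.07 ± √(68.07² − 2·9.80·183)] / 9.80 = (68.07 ± 32.35) / 9.80, so t = 3.645 s or t = 10.25 s.
The descending-branch root is 10.25 s.

10.25 s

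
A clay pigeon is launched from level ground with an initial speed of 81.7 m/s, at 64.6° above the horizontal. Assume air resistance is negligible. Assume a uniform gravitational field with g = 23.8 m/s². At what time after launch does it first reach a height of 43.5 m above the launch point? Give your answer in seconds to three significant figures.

0.660 s

vₓ = 81.70 cos 64.6° = 35.04 m/s; v_y0 = 81.70 sin 64.6° = 73.80 m/s.
Height y(t) = 73.80 t − 11.90 t² = 43.5 gives 11.90 t² − 73.80 t + 43.5 = 0.
Quadratic formula: t = (73.80 ± √3376.2) / 23.8 = (73.80 ± 58.11) / 23.8 → t = 0.6596 s or 5.542 s.
The first (ascending) time is 0.6596 s.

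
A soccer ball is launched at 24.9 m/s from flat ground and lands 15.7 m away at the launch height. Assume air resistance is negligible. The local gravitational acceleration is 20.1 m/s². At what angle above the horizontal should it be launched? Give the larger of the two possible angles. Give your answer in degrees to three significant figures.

74.7°

Level-ground range R = v₀² sin(2θ)/g ⇒ sin(2θ) = gR/v₀² = 20.1 × 15.7 / 24.9² = 0.5090.
2θ = 30.60° or 180° − 30.60° = 149.4°, so θ = 15.30° or 74.70°.
The larger angle is 74.70°.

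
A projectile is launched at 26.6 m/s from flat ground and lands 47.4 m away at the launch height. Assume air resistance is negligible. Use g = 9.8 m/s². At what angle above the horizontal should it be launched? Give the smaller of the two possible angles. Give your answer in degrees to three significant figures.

20.5°

From R = (v₀²/g) sin 2θ: sin 2θ = 9.80 × 47.4 / 707.56 = 0.6565.
2θ = 41.03° or 180° − 41.03° = 139.0°, so θ = 20.52° or 69.48°.
The smaller angle is 20.52°.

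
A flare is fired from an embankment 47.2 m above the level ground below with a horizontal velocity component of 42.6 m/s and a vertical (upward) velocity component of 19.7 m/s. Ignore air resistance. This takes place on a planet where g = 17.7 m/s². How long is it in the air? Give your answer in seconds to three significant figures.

3.68 s

Vertical motion (up positive, ground at y = 0): 8.850 t² − (19.70) t − 47.2 = 0, so t = (19.70 + √(19.70² + 2·17.7·47.2)) / 17.7 = (19.70 + 45.38) / 17.7 = 3.677 s.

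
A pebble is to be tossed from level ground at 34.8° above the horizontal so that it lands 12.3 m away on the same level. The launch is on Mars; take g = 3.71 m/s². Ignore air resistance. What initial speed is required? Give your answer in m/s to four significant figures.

6.978 m/s

From R = (v₀² / g) sin 2θ: v₀ = √(gR / sin 2θ).
v₀ = √(3.71 × 12.3 / sin 69.60°) = √(45.63 / 0.9373) = √48.687 = 6.978 m/s.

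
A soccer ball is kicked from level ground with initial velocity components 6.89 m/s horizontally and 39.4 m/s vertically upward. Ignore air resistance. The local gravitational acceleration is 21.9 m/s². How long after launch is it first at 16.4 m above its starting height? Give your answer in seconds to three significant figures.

Height y(t) = 39.40 t − 10.95 t² = 16.4 gives 10.95 t² − 39.40 t + 16.4 = 0.
t = [39.40 ± √(39.40² − 2·21.9·16.4)] / 21.9 = (39.40 ± 28.88) / 21.9, so t = 0.4804 s or t = 3.118 s.
The first (ascending) time is 0.4804 s.

0.480 s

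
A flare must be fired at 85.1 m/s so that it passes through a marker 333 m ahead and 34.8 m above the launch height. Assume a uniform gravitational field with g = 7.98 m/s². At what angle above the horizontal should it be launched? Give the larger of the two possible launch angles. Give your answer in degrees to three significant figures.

Trajectory: y = x tanθ − g x² (1 + tan²θ)/(2v₀²). With x = 333, y = 34.8, v₀ = 85.1, g = 7.98:
61.09 tan²θ − 333 tanθ + (95.89) = 0.
tanθ = [333 ± √(333² − 4 × 61.09 × (95.89))] / (2 × 61.09) = (333 ± 295.7) / 122.2, giving tanθ = 0.3050 or 5.146.
θ = 16.96° or 79.00°; the larger is 79.00°.

79.0°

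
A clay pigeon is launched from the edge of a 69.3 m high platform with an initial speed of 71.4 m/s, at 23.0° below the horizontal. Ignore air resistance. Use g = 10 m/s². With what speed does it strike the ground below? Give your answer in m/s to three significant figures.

80.5 m/s

vₓ = 71.40 cos 23.0° = 65.72 m/s; v_y0 = −27.90 m/s (downward).
The projectile lands when y = 69.3 + (−27.90) t − ½·10.0·t² = 0. Positive root: t = (−27.90 + √(27.90² + 2·10.0·69.3)) / 10.0 = (−27.90 + 46.52) / 10.0 = 1.862 s.
Vertical velocity at impact: v_y = v_y0 − g t = −27.90 − 10.0 × 1.862 = −46.52 m/s.
Speed: |v| = √(vₓ² + v_y²) = √(65.72² + 46.52²) = 80.52 m/s.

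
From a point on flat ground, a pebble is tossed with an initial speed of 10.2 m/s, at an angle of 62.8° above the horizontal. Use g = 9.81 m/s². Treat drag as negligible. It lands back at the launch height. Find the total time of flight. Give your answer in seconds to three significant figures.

1.85 s

Resolve: vₓ = 10.20 cos 62.8° = 4.662 m/s and v_y0 = 10.20 sin 62.8° = 9.072 m/s.
Landing at launch height ⇒ T = 2 v_y0 / g = 2 × 9.072 / 9.81 = 1.850 s.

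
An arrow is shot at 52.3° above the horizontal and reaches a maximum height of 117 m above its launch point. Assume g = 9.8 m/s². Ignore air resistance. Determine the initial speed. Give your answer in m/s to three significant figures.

60.5 m/s

At the peak v_y = 0, so v_y0 = √(2gH) = √(2 × 9.80 × 117) = 47.89 m/s.
v_y0 = v₀ sin θ ⇒ v₀ = 47.89 / sin 52.3° = 60.52 m/s.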